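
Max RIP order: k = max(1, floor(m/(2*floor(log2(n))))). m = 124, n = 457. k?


floor(log2(457)) = 8.
2*8 = 16.
m/(2*floor(log2(n))) = 124/16 ≈ 7.75.
floor = 7.
k = max(1, 7) = 7.

7


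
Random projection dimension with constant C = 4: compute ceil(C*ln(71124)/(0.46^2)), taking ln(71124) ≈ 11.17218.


ln(71124) ≈ 11.17218.
eps^2 = 0.46^2 = 0.2116.
C*ln(N)/eps^2 ≈ 4*11.17218/0.2116 ≈ 211.1943.
m = ceil(211.1943) = 212.

212


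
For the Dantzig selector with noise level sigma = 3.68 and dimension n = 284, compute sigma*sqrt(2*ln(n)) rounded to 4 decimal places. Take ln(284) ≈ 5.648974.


ln(284) ≈ 5.648974.
2*ln(n) ≈ 11.297948.
sqrt(2*ln(n)) ≈ sqrt(11.297948) ≈ 3.361242.
threshold ≈ 3.68*3.361242 = 12.36937056 ≈ 12.3694.

12.3694


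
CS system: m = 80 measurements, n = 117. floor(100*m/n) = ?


100*m/n = 100*80/117 ≈ 68.3761.
floor = 68.

68


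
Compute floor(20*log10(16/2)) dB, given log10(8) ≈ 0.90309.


||x||/||e|| = 16/2 = 8.
log10(8) ≈ 0.90309.
20*log10(||x||/||e||) ≈ 20*0.90309 = 18.0618.
floor(18.0618) = 18.

18


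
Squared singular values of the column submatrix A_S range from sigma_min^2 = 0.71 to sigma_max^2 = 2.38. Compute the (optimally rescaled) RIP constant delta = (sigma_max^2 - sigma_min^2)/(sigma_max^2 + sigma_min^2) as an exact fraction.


lambda_max - lambda_min = 2.38 - 0.71 = 1.67.
lambda_max + lambda_min = 2.38 + 0.71 = 3.09.
delta = 1.67/3.09 = 167/309.

167/309


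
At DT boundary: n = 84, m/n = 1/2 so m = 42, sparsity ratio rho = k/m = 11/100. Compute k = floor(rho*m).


m = 1/2*84 = 42.
rho = 11/100.
rho*m = 11/100*42 = 4.62.
k = floor(4.62) = 4.

4


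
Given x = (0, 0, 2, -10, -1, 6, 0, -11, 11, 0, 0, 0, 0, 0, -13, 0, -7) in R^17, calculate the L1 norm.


Non-zero entries: [(2, 2), (3, -10), (4, -1), (5, 6), (7, -11), (8, 11), (14, -13), (16, -7)]
Absolute values: [2, 10, 1, 6, 11, 11, 13, 7]
||x||_1 = sum = 61.

61


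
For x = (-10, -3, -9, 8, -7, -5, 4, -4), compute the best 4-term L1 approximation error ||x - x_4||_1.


Sorted |x_i| descending: [10, 9, 8, 7, 5, 4, 4, 3]
Keep top 4: [10, 9, 8, 7]
Tail entries: [5, 4, 4, 3]
L1 error = sum of tail = 16.

16


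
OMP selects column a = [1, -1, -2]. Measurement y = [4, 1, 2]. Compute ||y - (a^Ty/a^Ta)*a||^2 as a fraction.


a^T a = 6.
a^T y = -1.
coeff = -1/6 = -1/6.
||r||^2 = 125/6.

125/6


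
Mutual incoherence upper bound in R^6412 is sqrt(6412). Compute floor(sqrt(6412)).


80^2 = 6400 <= 6412 < 6561 = 81^2, so 80 <= sqrt(6412) < 81.
floor(sqrt(6412)) = 80.

80


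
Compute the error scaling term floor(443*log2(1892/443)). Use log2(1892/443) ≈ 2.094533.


log2(n/k) = log2(1892/443) ≈ 2.094533.
k*log2(n/k) ≈ 443*2.094533 = 927.878119.
floor(927.878119) = 927.

927


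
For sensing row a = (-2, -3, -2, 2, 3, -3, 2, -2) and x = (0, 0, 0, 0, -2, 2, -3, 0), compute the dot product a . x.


Non-zero terms: ['3*-2', '-3*2', '2*-3']
Products: [-6, -6, -6]
y = sum = -18.

-18


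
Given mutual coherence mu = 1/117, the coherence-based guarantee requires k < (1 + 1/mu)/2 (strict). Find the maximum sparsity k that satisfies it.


1/mu = 117.
1 + 1/mu = 118.
(1 + 1/mu)/2 = 59 is an integer and the inequality is strict, so k_max = 59 - 1 = 58.

58


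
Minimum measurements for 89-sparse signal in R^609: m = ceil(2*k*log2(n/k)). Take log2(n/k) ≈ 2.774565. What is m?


log2(n/k) = log2(609/89) ≈ 2.774565.
2*k*log2(n/k) ≈ 2*89*2.774565 = 493.87257.
m = ceil(493.87257) = 494.

494


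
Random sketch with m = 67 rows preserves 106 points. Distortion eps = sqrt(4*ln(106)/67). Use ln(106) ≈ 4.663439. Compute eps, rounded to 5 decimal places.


ln(106) ≈ 4.663439.
4*ln(N)/m ≈ 4*4.663439/67 ≈ 0.27841427.
eps = sqrt(0.27841427) ≈ 0.5276498 ≈ 0.52765.

0.52765


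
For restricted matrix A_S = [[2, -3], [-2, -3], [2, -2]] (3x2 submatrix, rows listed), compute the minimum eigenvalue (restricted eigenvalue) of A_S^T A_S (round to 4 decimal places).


A_S^T A_S = [[12, -4], [-4, 22]].
trace = 34.
det = 248.
disc = trace^2 - 4*det = 1156 - 4*248 = 164.
sqrt(164) ≈ 12.806248.
lam_min = (34 - sqrt(164))/2 ≈ (34 - 12.806248)/2 = 10.596876 ≈ 10.5969.

10.5969


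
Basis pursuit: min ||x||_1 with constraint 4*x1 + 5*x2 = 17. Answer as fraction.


Axis intercepts:
  x1 = 17/4, x2 = 0: L1 = 17/4
  x1 = 0, x2 = 17/5: L1 = 17/5
x* = (0, 17/5)
||x*||_1 = 17/5.

17/5


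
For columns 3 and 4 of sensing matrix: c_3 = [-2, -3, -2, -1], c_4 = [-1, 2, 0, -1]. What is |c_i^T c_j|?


Inner product: -2*-1 + -3*2 + -2*0 + -1*-1
Products: [2, -6, 0, 1]
Sum = -3.
|dot| = 3.

3


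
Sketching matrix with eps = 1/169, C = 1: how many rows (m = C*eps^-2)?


1/eps = 169.
(1/eps)^2 = 28561.
m = 1*28561 = 28561.

28561


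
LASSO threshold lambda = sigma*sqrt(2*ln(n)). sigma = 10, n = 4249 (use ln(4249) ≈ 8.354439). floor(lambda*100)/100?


ln(4249) ≈ 8.354439.
2*ln(n) ≈ 16.708878.
sqrt(2*ln(n)) ≈ sqrt(16.708878) ≈ 4.087649.
lambda ≈ 10*4.087649 = 40.87649.
floor(lambda*100)/100 = 40.87.

40.87


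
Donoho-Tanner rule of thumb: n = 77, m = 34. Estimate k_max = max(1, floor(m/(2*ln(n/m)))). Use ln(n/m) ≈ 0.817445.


n/m = 77/34.
ln(n/m) ≈ 0.817445.
2*ln(n/m) ≈ 1.63489.
m/(2*ln(n/m)) ≈ 34/1.63489 ≈ 20.7965.
floor = 20.
k_max = max(1, 20) = 20.

20


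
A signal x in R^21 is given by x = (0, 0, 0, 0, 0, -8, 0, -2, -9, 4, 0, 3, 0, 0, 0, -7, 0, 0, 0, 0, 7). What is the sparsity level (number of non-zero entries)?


Non-zero positions: [5, 7, 8, 9, 11, 15, 20].
Sparsity = 7.

7


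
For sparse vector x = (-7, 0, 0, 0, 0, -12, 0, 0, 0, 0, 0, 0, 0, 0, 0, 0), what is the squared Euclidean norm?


Non-zero entries: [(0, -7), (5, -12)]
Squares: [49, 144]
||x||_2^2 = sum = 193.

193


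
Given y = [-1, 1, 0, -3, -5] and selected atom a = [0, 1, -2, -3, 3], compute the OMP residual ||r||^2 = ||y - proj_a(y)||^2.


a^T a = 23.
a^T y = -5.
coeff = -5/23 = -5/23.
||r||^2 = 803/23.

803/23


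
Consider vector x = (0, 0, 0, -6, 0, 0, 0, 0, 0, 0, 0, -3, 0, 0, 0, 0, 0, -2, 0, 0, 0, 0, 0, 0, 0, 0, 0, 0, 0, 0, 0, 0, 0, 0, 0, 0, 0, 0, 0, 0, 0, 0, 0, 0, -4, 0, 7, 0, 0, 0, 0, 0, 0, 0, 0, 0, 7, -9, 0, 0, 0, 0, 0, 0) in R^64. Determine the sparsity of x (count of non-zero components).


Non-zero positions: [3, 11, 17, 44, 46, 56, 57].
Sparsity = 7.

7


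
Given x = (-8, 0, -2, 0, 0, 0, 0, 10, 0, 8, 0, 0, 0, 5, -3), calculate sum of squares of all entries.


Non-zero entries: [(0, -8), (2, -2), (7, 10), (9, 8), (13, 5), (14, -3)]
Squares: [64, 4, 100, 64, 25, 9]
||x||_2^2 = sum = 266.

266


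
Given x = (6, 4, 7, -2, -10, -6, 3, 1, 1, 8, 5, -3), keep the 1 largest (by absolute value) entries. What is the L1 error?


Sorted |x_i| descending: [10, 8, 7, 6, 6, 5, 4, 3, 3, 2, 1, 1]
Keep top 1: [10]
Tail entries: [8, 7, 6, 6, 5, 4, 3, 3, 2, 1, 1]
L1 error = sum of tail = 46.

46


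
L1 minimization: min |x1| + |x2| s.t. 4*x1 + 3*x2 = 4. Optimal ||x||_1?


Axis intercepts:
  x1 = 1, x2 = 0: L1 = 1
  x1 = 0, x2 = 4/3: L1 = 4/3
x* = (1, 0)
||x*||_1 = 1.

1


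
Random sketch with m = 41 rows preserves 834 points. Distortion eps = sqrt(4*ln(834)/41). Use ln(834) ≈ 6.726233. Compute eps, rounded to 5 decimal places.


ln(834) ≈ 6.726233.
4*ln(N)/m ≈ 4*6.726233/41 ≈ 0.65621785.
eps = sqrt(0.65621785) ≈ 0.8100727 ≈ 0.81007.

0.81007


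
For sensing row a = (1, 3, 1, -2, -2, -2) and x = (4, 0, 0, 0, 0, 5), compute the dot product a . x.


Non-zero terms: ['1*4', '-2*5']
Products: [4, -10]
y = sum = -6.

-6


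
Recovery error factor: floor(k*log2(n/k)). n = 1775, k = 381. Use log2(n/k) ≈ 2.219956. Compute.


log2(n/k) = log2(1775/381) ≈ 2.219956.
k*log2(n/k) ≈ 381*2.219956 = 845.803236.
floor(845.803236) = 845.

845


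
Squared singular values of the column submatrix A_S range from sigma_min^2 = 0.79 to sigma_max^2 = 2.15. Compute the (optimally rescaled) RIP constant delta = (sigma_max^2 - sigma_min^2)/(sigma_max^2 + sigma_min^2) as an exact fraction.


lambda_max - lambda_min = 2.15 - 0.79 = 1.36.
lambda_max + lambda_min = 2.15 + 0.79 = 2.94.
delta = 1.36/2.94 = 136/294 = 68/147.

68/147


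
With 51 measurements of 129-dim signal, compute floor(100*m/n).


100*m/n = 100*51/129 ≈ 39.5349.
floor = 39.

39


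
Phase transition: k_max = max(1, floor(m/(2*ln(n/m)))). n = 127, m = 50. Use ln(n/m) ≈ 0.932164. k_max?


n/m = 127/50.
ln(n/m) ≈ 0.932164.
2*ln(n/m) ≈ 1.864328.
m/(2*ln(n/m)) ≈ 50/1.864328 ≈ 26.8193.
floor = 26.
k_max = max(1, 26) = 26.

26


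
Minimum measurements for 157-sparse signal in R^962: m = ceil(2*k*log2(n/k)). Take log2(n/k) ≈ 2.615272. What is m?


log2(n/k) = log2(962/157) ≈ 2.615272.
2*k*log2(n/k) ≈ 2*157*2.615272 = 821.195408.
m = ceil(821.195408) = 822.

822


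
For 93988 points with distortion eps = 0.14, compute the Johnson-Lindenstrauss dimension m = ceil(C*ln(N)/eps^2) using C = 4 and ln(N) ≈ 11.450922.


ln(93988) ≈ 11.450922.
eps^2 = 0.14^2 = 0.0196.
C*ln(N)/eps^2 ≈ 4*11.450922/0.0196 ≈ 2336.9229.
m = ceil(2336.9229) = 2337.

2337


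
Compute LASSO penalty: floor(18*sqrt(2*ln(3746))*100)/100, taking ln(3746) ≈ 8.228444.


ln(3746) ≈ 8.228444.
2*ln(n) ≈ 16.456888.
sqrt(2*ln(n)) ≈ sqrt(16.456888) ≈ 4.056709.
lambda ≈ 18*4.056709 = 73.020762.
floor(lambda*100)/100 = 73.02.

73.02


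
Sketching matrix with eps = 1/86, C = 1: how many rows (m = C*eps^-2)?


1/eps = 86.
(1/eps)^2 = 7396.
m = 1*7396 = 7396.

7396


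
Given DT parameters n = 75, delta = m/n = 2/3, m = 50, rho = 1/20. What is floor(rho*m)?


m = 2/3*75 = 50.
rho = 1/20.
rho*m = 1/20*50 = 2.5.
k = floor(2.5) = 2.

2


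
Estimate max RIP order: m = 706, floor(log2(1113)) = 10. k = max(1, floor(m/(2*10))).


floor(log2(1113)) = 10.
2*10 = 20.
m/(2*floor(log2(n))) = 706/20 ≈ 35.3.
floor = 35.
k = max(1, 35) = 35.

35


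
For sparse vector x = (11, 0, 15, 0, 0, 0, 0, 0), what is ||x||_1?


Non-zero entries: [(0, 11), (2, 15)]
Absolute values: [11, 15]
||x||_1 = sum = 26.

26


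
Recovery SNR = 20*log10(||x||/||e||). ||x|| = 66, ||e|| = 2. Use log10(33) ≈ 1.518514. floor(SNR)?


||x||/||e|| = 66/2 = 33.
log10(33) ≈ 1.518514.
20*log10(||x||/||e||) ≈ 20*1.518514 = 30.37028.
floor(30.37028) = 30.

30


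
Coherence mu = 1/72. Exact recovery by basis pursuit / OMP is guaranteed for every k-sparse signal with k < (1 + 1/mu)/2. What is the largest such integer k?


1/mu = 72.
1 + 1/mu = 73.
(1 + 1/mu)/2 = 36.5 is not an integer, so k_max = floor(36.5) = 36.

36


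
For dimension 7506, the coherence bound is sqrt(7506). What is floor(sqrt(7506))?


86^2 = 7396 <= 7506 < 7569 = 87^2, so 86 <= sqrt(7506) < 87.
floor(sqrt(7506)) = 86.

86


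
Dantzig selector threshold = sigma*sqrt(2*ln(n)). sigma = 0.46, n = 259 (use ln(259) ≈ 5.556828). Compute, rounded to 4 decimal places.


ln(259) ≈ 5.556828.
2*ln(n) ≈ 11.113656.
sqrt(2*ln(n)) ≈ sqrt(11.113656) ≈ 3.333715.
threshold ≈ 0.46*3.333715 = 1.5335089 ≈ 1.5335.

1.5335


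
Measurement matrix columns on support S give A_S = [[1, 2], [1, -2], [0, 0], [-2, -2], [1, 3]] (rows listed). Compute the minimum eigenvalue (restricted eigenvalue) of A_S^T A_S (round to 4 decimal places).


A_S^T A_S = [[7, 7], [7, 21]].
trace = 28.
det = 98.
disc = trace^2 - 4*det = 784 - 4*98 = 392.
sqrt(392) ≈ 19.798990.
lam_min = (28 - sqrt(392))/2 ≈ (28 - 19.798990)/2 = 4.100505 ≈ 4.1005.

4.1005


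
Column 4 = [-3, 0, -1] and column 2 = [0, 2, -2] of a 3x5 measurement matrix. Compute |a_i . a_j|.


Inner product: -3*0 + 0*2 + -1*-2
Products: [0, 0, 2]
Sum = 2.
|dot| = 2.

2


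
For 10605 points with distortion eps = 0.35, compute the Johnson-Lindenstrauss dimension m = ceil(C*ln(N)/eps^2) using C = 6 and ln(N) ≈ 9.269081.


ln(10605) ≈ 9.269081.
eps^2 = 0.35^2 = 0.1225.
C*ln(N)/eps^2 ≈ 6*9.269081/0.1225 ≈ 453.9958.
m = ceil(453.9958) = 454.

454


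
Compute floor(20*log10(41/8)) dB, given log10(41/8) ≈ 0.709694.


||x||/||e|| = 41/8.
log10(41/8) ≈ 0.709694.
20*log10(||x||/||e||) ≈ 20*0.709694 = 14.19388.
floor(14.19388) = 14.

14


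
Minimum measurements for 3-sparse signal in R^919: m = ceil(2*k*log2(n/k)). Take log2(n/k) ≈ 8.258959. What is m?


log2(n/k) = log2(919/3) ≈ 8.258959.
2*k*log2(n/k) ≈ 2*3*8.258959 = 49.553754.
m = ceil(49.553754) = 50.

50


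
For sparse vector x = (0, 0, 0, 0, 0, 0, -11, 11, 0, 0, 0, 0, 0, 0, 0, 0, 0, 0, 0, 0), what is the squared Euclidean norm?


Non-zero entries: [(6, -11), (7, 11)]
Squares: [121, 121]
||x||_2^2 = sum = 242.

242


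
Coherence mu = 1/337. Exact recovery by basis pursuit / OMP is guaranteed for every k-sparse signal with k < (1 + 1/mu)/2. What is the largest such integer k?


1/mu = 337.
1 + 1/mu = 338.
(1 + 1/mu)/2 = 169 is an integer and the inequality is strict, so k_max = 169 - 1 = 168.

168


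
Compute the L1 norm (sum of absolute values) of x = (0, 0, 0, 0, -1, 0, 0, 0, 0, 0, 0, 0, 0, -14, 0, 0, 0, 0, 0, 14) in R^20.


Non-zero entries: [(4, -1), (13, -14), (19, 14)]
Absolute values: [1, 14, 14]
||x||_1 = sum = 29.

29


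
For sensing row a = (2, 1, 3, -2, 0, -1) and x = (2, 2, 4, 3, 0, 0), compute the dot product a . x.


Non-zero terms: ['2*2', '1*2', '3*4', '-2*3']
Products: [4, 2, 12, -6]
y = sum = 12.

12


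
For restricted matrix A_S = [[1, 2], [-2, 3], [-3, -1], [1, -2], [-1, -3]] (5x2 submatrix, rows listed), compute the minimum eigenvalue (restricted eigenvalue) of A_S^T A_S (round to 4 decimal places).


A_S^T A_S = [[16, 0], [0, 27]].
trace = 43.
det = 432.
disc = trace^2 - 4*det = 1849 - 4*432 = 121.
sqrt(121) = 11.
lam_min = (43 - 11)/2 = 16 = 16.0000.

16.0000


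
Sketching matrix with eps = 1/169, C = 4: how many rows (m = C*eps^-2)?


1/eps = 169.
(1/eps)^2 = 28561.
m = 4*28561 = 114244.

114244


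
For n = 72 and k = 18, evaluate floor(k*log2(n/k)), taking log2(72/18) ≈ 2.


log2(n/k) = log2(72/18) ≈ 2.
k*log2(n/k) ≈ 18*2 = 36.
floor(36) = 36.

36


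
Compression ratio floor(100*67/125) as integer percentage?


100*m/n = 100*67/125 ≈ 53.6.
floor = 53.

53


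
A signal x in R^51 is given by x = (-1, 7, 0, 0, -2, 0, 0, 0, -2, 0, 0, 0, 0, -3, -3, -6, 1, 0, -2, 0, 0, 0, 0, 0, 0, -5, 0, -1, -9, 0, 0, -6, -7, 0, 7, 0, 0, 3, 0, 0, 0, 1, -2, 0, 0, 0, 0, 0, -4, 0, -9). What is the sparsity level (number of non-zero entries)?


Non-zero positions: [0, 1, 4, 8, 13, 14, 15, 16, 18, 25, 27, 28, 31, 32, 34, 37, 41, 42, 48, 50].
Sparsity = 20.

20


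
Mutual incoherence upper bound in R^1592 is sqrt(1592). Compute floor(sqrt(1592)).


39^2 = 1521 <= 1592 < 1600 = 40^2, so 39 <= sqrt(1592) < 40.
floor(sqrt(1592)) = 39.

39


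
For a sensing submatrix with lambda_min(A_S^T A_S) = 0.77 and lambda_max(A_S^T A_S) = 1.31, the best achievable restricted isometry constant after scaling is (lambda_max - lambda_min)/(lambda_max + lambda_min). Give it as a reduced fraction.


lambda_max - lambda_min = 1.31 - 0.77 = 0.54.
lambda_max + lambda_min = 1.31 + 0.77 = 2.08.
delta = 0.54/2.08 = 54/208 = 27/104.

27/104


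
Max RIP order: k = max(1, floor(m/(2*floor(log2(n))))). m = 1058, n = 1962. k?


floor(log2(1962)) = 10.
2*10 = 20.
m/(2*floor(log2(n))) = 1058/20 ≈ 52.9.
floor = 52.
k = max(1, 52) = 52.

52


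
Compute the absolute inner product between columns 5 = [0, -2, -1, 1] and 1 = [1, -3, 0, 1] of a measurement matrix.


Inner product: 0*1 + -2*-3 + -1*0 + 1*1
Products: [0, 6, 0, 1]
Sum = 7.
|dot| = 7.

7


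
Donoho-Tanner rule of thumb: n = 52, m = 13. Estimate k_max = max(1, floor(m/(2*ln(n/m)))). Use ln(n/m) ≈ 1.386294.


n/m = 52/13 = 4.
ln(n/m) ≈ 1.386294.
2*ln(n/m) ≈ 2.772588.
m/(2*ln(n/m)) ≈ 13/2.772588 ≈ 4.6888.
floor = 4.
k_max = max(1, 4) = 4.

4


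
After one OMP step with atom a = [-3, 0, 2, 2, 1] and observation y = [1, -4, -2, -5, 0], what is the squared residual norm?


a^T a = 18.
a^T y = -17.
coeff = -17/18 = -17/18.
||r||^2 = 539/18.

539/18


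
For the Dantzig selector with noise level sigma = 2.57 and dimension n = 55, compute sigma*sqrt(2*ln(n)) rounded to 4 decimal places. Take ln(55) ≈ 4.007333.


ln(55) ≈ 4.007333.
2*ln(n) ≈ 8.014666.
sqrt(2*ln(n)) ≈ sqrt(8.014666) ≈ 2.831019.
threshold ≈ 2.57*2.831019 = 7.27571883 ≈ 7.2757.

7.2757


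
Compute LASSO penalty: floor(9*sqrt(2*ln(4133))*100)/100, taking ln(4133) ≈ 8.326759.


ln(4133) ≈ 8.326759.
2*ln(n) ≈ 16.653518.
sqrt(2*ln(n)) ≈ sqrt(16.653518) ≈ 4.080872.
lambda ≈ 9*4.080872 = 36.727848.
floor(lambda*100)/100 = 36.72.

36.72


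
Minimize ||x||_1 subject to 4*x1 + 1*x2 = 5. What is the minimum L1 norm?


Axis intercepts:
  x1 = 5/4, x2 = 0: L1 = 5/4
  x1 = 0, x2 = 5: L1 = 5
x* = (5/4, 0)
||x*||_1 = 5/4.

5/4


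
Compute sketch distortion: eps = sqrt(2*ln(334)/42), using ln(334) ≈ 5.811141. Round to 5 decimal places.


ln(334) ≈ 5.811141.
2*ln(N)/m ≈ 2*5.811141/42 ≈ 0.276721.
eps = sqrt(0.276721) ≈ 0.5260428 ≈ 0.52604.

0.52604


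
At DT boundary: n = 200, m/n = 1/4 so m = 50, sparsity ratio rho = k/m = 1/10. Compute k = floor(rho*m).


m = 1/4*200 = 50.
rho = 1/10.
rho*m = 1/10*50 = 5.
k = floor(5) = 5.

5


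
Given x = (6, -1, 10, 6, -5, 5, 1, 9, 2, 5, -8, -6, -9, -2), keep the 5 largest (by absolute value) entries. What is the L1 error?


Sorted |x_i| descending: [10, 9, 9, 8, 6, 6, 6, 5, 5, 5, 2, 2, 1, 1]
Keep top 5: [10, 9, 9, 8, 6]
Tail entries: [6, 6, 5, 5, 5, 2, 2, 1, 1]
L1 error = sum of tail = 33.

33


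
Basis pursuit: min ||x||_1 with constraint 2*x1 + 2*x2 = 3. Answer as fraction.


Axis intercepts:
  x1 = 3/2, x2 = 0: L1 = 3/2
  x1 = 0, x2 = 3/2: L1 = 3/2
x* = (3/2, 0)
||x*||_1 = 3/2.

3/2


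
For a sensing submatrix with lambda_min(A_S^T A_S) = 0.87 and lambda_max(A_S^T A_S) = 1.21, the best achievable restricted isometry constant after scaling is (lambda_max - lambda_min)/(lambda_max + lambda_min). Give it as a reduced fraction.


lambda_max - lambda_min = 1.21 - 0.87 = 0.34.
lambda_max + lambda_min = 1.21 + 0.87 = 2.08.
delta = 0.34/2.08 = 34/208 = 17/104.

17/104


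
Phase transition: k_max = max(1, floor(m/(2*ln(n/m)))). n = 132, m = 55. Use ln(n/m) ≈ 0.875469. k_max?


n/m = 132/55 = 12/5.
ln(n/m) ≈ 0.875469.
2*ln(n/m) ≈ 1.750938.
m/(2*ln(n/m)) ≈ 55/1.750938 ≈ 31.4117.
floor = 31.
k_max = max(1, 31) = 31.

31


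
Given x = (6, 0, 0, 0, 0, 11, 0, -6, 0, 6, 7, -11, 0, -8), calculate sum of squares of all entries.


Non-zero entries: [(0, 6), (5, 11), (7, -6), (9, 6), (10, 7), (11, -11), (13, -8)]
Squares: [36, 121, 36, 36, 49, 121, 64]
||x||_2^2 = sum = 463.

463


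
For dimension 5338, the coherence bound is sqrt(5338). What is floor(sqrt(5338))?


73^2 = 5329 <= 5338 < 5476 = 74^2, so 73 <= sqrt(5338) < 74.
floor(sqrt(5338)) = 73.

73


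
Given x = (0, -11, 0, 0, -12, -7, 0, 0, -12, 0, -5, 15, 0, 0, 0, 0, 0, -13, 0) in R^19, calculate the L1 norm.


Non-zero entries: [(1, -11), (4, -12), (5, -7), (8, -12), (10, -5), (11, 15), (17, -13)]
Absolute values: [11, 12, 7, 12, 5, 15, 13]
||x||_1 = sum = 75.

75


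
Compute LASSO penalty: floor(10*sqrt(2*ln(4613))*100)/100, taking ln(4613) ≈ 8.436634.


ln(4613) ≈ 8.436634.
2*ln(n) ≈ 16.873268.
sqrt(2*ln(n)) ≈ sqrt(16.873268) ≈ 4.107708.
lambda ≈ 10*4.107708 = 41.07708.
floor(lambda*100)/100 = 41.07.

41.07


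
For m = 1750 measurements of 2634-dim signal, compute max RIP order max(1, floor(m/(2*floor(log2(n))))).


floor(log2(2634)) = 11.
2*11 = 22.
m/(2*floor(log2(n))) = 1750/22 ≈ 79.5455.
floor = 79.
k = max(1, 79) = 79.

79


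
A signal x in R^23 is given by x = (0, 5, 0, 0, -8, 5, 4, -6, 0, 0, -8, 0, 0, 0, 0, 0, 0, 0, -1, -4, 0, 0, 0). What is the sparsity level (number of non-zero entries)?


Non-zero positions: [1, 4, 5, 6, 7, 10, 18, 19].
Sparsity = 8.

8


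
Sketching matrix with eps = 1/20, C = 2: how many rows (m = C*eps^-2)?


1/eps = 20.
(1/eps)^2 = 400.
m = 2*400 = 800.

800


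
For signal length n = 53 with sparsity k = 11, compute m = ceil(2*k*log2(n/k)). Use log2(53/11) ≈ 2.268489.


log2(n/k) = log2(53/11) ≈ 2.268489.
2*k*log2(n/k) ≈ 2*11*2.268489 = 49.906758.
m = ceil(49.906758) = 50.

50


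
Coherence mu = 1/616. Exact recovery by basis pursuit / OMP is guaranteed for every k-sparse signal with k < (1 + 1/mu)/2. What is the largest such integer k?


1/mu = 616.
1 + 1/mu = 617.
(1 + 1/mu)/2 = 308.5 is not an integer, so k_max = floor(308.5) = 308.

308


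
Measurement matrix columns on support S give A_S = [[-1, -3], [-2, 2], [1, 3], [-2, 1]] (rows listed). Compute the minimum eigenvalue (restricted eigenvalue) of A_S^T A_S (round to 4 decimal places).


A_S^T A_S = [[10, 0], [0, 23]].
trace = 33.
det = 230.
disc = trace^2 - 4*det = 1089 - 4*230 = 169.
sqrt(169) = 13.
lam_min = (33 - 13)/2 = 10 = 10.0000.

10.0000


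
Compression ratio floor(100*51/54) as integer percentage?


100*m/n = 100*51/54 ≈ 94.4444.
floor = 94.

94


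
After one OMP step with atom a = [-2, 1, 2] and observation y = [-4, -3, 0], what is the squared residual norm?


a^T a = 9.
a^T y = 5.
coeff = 5/9 = 5/9.
||r||^2 = 200/9.

200/9


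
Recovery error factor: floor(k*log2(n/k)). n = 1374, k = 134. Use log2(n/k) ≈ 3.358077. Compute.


log2(n/k) = log2(1374/134) ≈ 3.358077.
k*log2(n/k) ≈ 134*3.358077 = 449.982318.
floor(449.982318) = 449.

449


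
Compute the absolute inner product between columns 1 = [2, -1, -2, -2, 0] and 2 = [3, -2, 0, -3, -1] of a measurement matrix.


Inner product: 2*3 + -1*-2 + -2*0 + -2*-3 + 0*-1
Products: [6, 2, 0, 6, 0]
Sum = 14.
|dot| = 14.

14


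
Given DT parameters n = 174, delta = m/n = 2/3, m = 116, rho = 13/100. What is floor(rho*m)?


m = 2/3*174 = 116.
rho = 13/100.
rho*m = 13/100*116 = 15.08.
k = floor(15.08) = 15.

15


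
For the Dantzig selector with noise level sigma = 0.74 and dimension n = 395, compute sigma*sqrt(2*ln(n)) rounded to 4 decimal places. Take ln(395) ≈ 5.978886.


ln(395) ≈ 5.978886.
2*ln(n) ≈ 11.957772.
sqrt(2*ln(n)) ≈ sqrt(11.957772) ≈ 3.458001.
threshold ≈ 0.74*3.458001 = 2.55892074 ≈ 2.5589.

2.5589


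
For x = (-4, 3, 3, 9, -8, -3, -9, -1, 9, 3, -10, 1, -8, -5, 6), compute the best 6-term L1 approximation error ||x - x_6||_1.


Sorted |x_i| descending: [10, 9, 9, 9, 8, 8, 6, 5, 4, 3, 3, 3, 3, 1, 1]
Keep top 6: [10, 9, 9, 9, 8, 8]
Tail entries: [6, 5, 4, 3, 3, 3, 3, 1, 1]
L1 error = sum of tail = 29.

29


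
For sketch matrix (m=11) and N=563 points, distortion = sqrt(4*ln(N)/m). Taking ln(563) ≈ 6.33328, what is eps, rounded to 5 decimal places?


ln(563) ≈ 6.33328.
4*ln(N)/m ≈ 4*6.33328/11 ≈ 2.30301091.
eps = sqrt(2.30301091) ≈ 1.5175674 ≈ 1.51757.

1.51757


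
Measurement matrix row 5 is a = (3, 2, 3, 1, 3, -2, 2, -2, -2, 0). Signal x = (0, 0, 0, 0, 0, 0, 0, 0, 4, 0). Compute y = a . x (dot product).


Non-zero terms: ['-2*4']
Products: [-8]
y = sum = -8.

-8


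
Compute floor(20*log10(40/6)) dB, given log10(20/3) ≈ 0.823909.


||x||/||e|| = 40/6 = 20/3.
log10(20/3) ≈ 0.823909.
20*log10(||x||/||e||) ≈ 20*0.823909 = 16.47818.
floor(16.47818) = 16.

16


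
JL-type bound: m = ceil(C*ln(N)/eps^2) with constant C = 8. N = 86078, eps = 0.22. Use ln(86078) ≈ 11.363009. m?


ln(86078) ≈ 11.363009.
eps^2 = 0.22^2 = 0.0484.
C*ln(N)/eps^2 ≈ 8*11.363009/0.0484 ≈ 1878.1833.
m = ceil(1878.1833) = 1879.

1879


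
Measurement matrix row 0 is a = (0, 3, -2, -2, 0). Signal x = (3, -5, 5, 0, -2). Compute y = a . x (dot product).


Non-zero terms: ['0*3', '3*-5', '-2*5', '0*-2']
Products: [0, -15, -10, 0]
y = sum = -25.

-25


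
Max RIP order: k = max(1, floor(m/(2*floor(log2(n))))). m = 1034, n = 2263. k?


floor(log2(2263)) = 11.
2*11 = 22.
m/(2*floor(log2(n))) = 1034/22 ≈ 47.0.
floor = 47.
k = max(1, 47) = 47.

47


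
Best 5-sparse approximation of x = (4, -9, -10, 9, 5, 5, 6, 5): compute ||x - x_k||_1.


Sorted |x_i| descending: [10, 9, 9, 6, 5, 5, 5, 4]
Keep top 5: [10, 9, 9, 6, 5]
Tail entries: [5, 5, 4]
L1 error = sum of tail = 14.

14


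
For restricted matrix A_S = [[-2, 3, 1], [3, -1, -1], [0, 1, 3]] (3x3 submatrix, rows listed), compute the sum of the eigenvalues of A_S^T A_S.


Sum of eigenvalues of A_S^T A_S = trace(A_S^T A_S) = sum of squared column norms of A_S.
A_S^T A_S diagonal: [13, 11, 11].
trace = 13 + 11 + 11 = 35.

35


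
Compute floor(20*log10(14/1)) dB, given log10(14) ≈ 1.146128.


||x||/||e|| = 14/1 = 14.
log10(14) ≈ 1.146128.
20*log10(||x||/||e||) ≈ 20*1.146128 = 22.92256.
floor(22.92256) = 22.

22


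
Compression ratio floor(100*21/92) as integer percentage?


100*m/n = 100*21/92 ≈ 22.8261.
floor = 22.

22


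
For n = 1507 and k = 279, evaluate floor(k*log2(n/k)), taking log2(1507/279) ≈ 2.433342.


log2(n/k) = log2(1507/279) ≈ 2.433342.
k*log2(n/k) ≈ 279*2.433342 = 678.902418.
floor(678.902418) = 678.

678


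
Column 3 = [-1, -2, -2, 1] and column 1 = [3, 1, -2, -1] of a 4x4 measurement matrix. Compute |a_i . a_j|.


Inner product: -1*3 + -2*1 + -2*-2 + 1*-1
Products: [-3, -2, 4, -1]
Sum = -2.
|dot| = 2.

2


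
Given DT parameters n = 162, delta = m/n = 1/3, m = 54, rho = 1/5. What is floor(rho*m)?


m = 1/3*162 = 54.
rho = 1/5.
rho*m = 1/5*54 = 10.8.
k = floor(10.8) = 10.

10


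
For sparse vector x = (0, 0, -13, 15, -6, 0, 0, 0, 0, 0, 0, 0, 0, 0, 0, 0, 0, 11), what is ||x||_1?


Non-zero entries: [(2, -13), (3, 15), (4, -6), (17, 11)]
Absolute values: [13, 15, 6, 11]
||x||_1 = sum = 45.

45


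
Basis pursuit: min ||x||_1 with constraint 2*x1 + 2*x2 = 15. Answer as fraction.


Axis intercepts:
  x1 = 15/2, x2 = 0: L1 = 15/2
  x1 = 0, x2 = 15/2: L1 = 15/2
x* = (15/2, 0)
||x*||_1 = 15/2.

15/2


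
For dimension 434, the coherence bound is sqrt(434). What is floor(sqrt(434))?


20^2 = 400 <= 434 < 441 = 21^2, so 20 <= sqrt(434) < 21.
floor(sqrt(434)) = 20.

20


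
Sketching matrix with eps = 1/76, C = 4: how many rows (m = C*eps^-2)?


1/eps = 76.
(1/eps)^2 = 5776.
m = 4*5776 = 23104.

23104


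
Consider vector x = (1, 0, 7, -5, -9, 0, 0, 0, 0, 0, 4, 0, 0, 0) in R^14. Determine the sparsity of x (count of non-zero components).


Non-zero positions: [0, 2, 3, 4, 10].
Sparsity = 5.

5


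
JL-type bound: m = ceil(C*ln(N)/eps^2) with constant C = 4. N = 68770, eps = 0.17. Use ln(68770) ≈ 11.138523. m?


ln(68770) ≈ 11.138523.
eps^2 = 0.17^2 = 0.0289.
C*ln(N)/eps^2 ≈ 4*11.138523/0.0289 ≈ 1541.6641.
m = ceil(1541.6641) = 1542.

1542


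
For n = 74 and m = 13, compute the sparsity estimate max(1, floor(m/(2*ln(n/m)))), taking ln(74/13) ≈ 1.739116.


n/m = 74/13.
ln(n/m) ≈ 1.739116.
2*ln(n/m) ≈ 3.478232.
m/(2*ln(n/m)) ≈ 13/3.478232 ≈ 3.7375.
floor = 3.
k_max = max(1, 3) = 3.

3


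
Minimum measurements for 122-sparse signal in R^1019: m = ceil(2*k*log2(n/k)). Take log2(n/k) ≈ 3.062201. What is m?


log2(n/k) = log2(1019/122) ≈ 3.062201.
2*k*log2(n/k) ≈ 2*122*3.062201 = 747.177044.
m = ceil(747.177044) = 748.

748


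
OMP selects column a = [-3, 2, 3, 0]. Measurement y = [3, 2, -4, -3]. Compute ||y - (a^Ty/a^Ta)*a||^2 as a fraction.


a^T a = 22.
a^T y = -17.
coeff = -17/22 = -17/22.
||r||^2 = 547/22.

547/22


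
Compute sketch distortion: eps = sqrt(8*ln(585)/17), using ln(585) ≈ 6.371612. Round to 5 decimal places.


ln(585) ≈ 6.371612.
8*ln(N)/m ≈ 8*6.371612/17 ≈ 2.99840565.
eps = sqrt(2.99840565) ≈ 1.7315905 ≈ 1.73159.

1.73159


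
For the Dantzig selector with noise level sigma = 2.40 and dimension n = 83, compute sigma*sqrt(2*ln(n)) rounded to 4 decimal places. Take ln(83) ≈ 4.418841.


ln(83) ≈ 4.418841.
2*ln(n) ≈ 8.837682.
sqrt(2*ln(n)) ≈ sqrt(8.837682) ≈ 2.972824.
threshold ≈ 2.40*2.972824 = 7.1347776 ≈ 7.1348.

7.1348


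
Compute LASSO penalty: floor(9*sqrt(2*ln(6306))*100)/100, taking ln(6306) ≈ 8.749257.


ln(6306) ≈ 8.749257.
2*ln(n) ≈ 17.498514.
sqrt(2*ln(n)) ≈ sqrt(17.498514) ≈ 4.183123.
lambda ≈ 9*4.183123 = 37.648107.
floor(lambda*100)/100 = 37.64.

37.64


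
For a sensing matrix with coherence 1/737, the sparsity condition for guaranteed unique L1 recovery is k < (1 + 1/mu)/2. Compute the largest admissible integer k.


1/mu = 737.
1 + 1/mu = 738.
(1 + 1/mu)/2 = 369 is an integer and the inequality is strict, so k_max = 369 - 1 = 368.

368


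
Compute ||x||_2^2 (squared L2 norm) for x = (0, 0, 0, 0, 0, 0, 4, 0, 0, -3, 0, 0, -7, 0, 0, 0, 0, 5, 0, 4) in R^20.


Non-zero entries: [(6, 4), (9, -3), (12, -7), (17, 5), (19, 4)]
Squares: [16, 9, 49, 25, 16]
||x||_2^2 = sum = 115.

115


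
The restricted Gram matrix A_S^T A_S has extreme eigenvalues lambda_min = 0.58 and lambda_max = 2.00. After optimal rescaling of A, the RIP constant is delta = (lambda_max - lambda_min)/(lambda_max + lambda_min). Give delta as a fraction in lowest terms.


lambda_max - lambda_min = 2.00 - 0.58 = 1.42.
lambda_max + lambda_min = 2.00 + 0.58 = 2.58.
delta = 1.42/2.58 = 142/258 = 71/129.

71/129


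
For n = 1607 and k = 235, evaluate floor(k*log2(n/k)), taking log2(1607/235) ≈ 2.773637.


log2(n/k) = log2(1607/235) ≈ 2.773637.
k*log2(n/k) ≈ 235*2.773637 = 651.804695.
floor(651.804695) = 651.

651


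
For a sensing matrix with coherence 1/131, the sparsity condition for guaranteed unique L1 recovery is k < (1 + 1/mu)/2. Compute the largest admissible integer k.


1/mu = 131.
1 + 1/mu = 132.
(1 + 1/mu)/2 = 66 is an integer and the inequality is strict, so k_max = 66 - 1 = 65.

65


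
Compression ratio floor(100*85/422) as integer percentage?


100*m/n = 100*85/422 ≈ 20.1422.
floor = 20.

20


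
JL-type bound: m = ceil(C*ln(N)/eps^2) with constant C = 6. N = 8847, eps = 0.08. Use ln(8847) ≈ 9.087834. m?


ln(8847) ≈ 9.087834.
eps^2 = 0.08^2 = 0.0064.
C*ln(N)/eps^2 ≈ 6*9.087834/0.0064 ≈ 8519.8444.
m = ceil(8519.8444) = 8520.

8520


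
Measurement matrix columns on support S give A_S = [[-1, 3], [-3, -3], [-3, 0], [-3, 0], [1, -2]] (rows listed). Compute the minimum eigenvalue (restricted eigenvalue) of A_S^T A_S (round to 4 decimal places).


A_S^T A_S = [[29, 4], [4, 22]].
trace = 51.
det = 622.
disc = trace^2 - 4*det = 2601 - 4*622 = 113.
sqrt(113) ≈ 10.630146.
lam_min = (51 - sqrt(113))/2 ≈ (51 - 10.630146)/2 = 20.184927 ≈ 20.1849.

20.1849


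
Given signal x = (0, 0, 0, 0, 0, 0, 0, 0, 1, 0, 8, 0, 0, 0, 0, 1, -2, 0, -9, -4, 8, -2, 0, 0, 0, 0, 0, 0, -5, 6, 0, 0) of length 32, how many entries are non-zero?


Non-zero positions: [8, 10, 15, 16, 18, 19, 20, 21, 28, 29].
Sparsity = 10.

10


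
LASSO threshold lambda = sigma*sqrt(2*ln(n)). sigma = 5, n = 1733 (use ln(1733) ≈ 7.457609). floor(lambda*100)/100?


ln(1733) ≈ 7.457609.
2*ln(n) ≈ 14.915218.
sqrt(2*ln(n)) ≈ sqrt(14.915218) ≈ 3.862023.
lambda ≈ 5*3.862023 = 19.310115.
floor(lambda*100)/100 = 19.31.

19.31


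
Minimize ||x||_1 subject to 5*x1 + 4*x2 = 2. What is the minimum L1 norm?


Axis intercepts:
  x1 = 2/5, x2 = 0: L1 = 2/5
  x1 = 0, x2 = 1/2: L1 = 1/2
x* = (2/5, 0)
||x*||_1 = 2/5.

2/5


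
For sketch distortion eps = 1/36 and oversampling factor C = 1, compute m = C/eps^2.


1/eps = 36.
(1/eps)^2 = 1296.
m = 1*1296 = 1296.

1296


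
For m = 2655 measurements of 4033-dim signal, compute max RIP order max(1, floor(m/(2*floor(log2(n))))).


floor(log2(4033)) = 11.
2*11 = 22.
m/(2*floor(log2(n))) = 2655/22 ≈ 120.6818.
floor = 120.
k = max(1, 120) = 120.

120


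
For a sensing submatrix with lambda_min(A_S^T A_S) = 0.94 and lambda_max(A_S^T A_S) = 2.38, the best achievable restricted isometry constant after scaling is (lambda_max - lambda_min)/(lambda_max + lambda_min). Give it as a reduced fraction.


lambda_max - lambda_min = 2.38 - 0.94 = 1.44.
lambda_max + lambda_min = 2.38 + 0.94 = 3.32.
delta = 1.44/3.32 = 144/332 = 36/83.

36/83


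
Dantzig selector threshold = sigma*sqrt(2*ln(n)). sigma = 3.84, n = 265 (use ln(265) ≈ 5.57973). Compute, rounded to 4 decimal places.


ln(265) ≈ 5.57973.
2*ln(n) ≈ 11.15946.
sqrt(2*ln(n)) ≈ sqrt(11.15946) ≈ 3.340578.
threshold ≈ 3.84*3.340578 = 12.82781952 ≈ 12.8278.

12.8278


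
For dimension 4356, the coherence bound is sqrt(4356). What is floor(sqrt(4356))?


66^2 = 4356 <= 4356 < 4489 = 67^2, so 66 <= sqrt(4356) < 67.
floor(sqrt(4356)) = 66.

66


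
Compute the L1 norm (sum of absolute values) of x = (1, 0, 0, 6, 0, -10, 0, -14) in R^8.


Non-zero entries: [(0, 1), (3, 6), (5, -10), (7, -14)]
Absolute values: [1, 6, 10, 14]
||x||_1 = sum = 31.

31


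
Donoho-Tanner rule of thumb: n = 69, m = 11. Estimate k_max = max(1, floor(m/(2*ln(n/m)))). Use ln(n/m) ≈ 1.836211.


n/m = 69/11.
ln(n/m) ≈ 1.836211.
2*ln(n/m) ≈ 3.672422.
m/(2*ln(n/m)) ≈ 11/3.672422 ≈ 2.9953.
floor = 2.
k_max = max(1, 2) = 2.

2


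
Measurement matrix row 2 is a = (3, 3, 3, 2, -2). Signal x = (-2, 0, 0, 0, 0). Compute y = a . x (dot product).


Non-zero terms: ['3*-2']
Products: [-6]
y = sum = -6.

-6


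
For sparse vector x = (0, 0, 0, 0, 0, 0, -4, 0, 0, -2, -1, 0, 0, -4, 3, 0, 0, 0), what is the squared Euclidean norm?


Non-zero entries: [(6, -4), (9, -2), (10, -1), (13, -4), (14, 3)]
Squares: [16, 4, 1, 16, 9]
||x||_2^2 = sum = 46.

46


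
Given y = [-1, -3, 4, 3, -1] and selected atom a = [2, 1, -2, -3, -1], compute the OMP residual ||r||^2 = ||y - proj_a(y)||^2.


a^T a = 19.
a^T y = -21.
coeff = -21/19 = -21/19.
||r||^2 = 243/19.

243/19


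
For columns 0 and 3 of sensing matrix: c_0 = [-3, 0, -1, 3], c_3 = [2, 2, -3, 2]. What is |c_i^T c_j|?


Inner product: -3*2 + 0*2 + -1*-3 + 3*2
Products: [-6, 0, 3, 6]
Sum = 3.
|dot| = 3.

3


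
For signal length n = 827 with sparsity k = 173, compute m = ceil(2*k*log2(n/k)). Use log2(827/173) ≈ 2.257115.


log2(n/k) = log2(827/173) ≈ 2.257115.
2*k*log2(n/k) ≈ 2*173*2.257115 = 780.96179.
m = ceil(780.96179) = 781.

781


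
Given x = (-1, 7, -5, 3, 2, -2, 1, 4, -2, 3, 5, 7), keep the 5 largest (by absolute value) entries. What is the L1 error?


Sorted |x_i| descending: [7, 7, 5, 5, 4, 3, 3, 2, 2, 2, 1, 1]
Keep top 5: [7, 7, 5, 5, 4]
Tail entries: [3, 3, 2, 2, 2, 1, 1]
L1 error = sum of tail = 14.

14


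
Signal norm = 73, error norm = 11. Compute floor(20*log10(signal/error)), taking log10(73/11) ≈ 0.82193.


||x||/||e|| = 73/11.
log10(73/11) ≈ 0.82193.
20*log10(||x||/||e||) ≈ 20*0.82193 = 16.4386.
floor(16.4386) = 16.

16


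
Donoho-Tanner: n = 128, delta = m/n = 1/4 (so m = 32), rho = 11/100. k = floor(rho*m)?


m = 1/4*128 = 32.
rho = 11/100.
rho*m = 11/100*32 = 3.52.
k = floor(3.52) = 3.

3


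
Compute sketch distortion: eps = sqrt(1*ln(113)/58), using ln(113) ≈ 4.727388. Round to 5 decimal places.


ln(113) ≈ 4.727388.
1*ln(N)/m ≈ 1*4.727388/58 ≈ 0.08150669.
eps = sqrt(0.08150669) ≈ 0.2854938 ≈ 0.28549.

0.28549


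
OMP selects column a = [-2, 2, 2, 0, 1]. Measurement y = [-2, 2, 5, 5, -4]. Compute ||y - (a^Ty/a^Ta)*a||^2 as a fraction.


a^T a = 13.
a^T y = 14.
coeff = 14/13 = 14/13.
||r||^2 = 766/13.

766/13


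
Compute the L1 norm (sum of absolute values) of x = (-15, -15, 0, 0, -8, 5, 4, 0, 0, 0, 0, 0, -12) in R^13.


Non-zero entries: [(0, -15), (1, -15), (4, -8), (5, 5), (6, 4), (12, -12)]
Absolute values: [15, 15, 8, 5, 4, 12]
||x||_1 = sum = 59.

59


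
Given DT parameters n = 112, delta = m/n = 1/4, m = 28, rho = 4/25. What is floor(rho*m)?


m = 1/4*112 = 28.
rho = 4/25.
rho*m = 4/25*28 = 4.48.
k = floor(4.48) = 4.

4


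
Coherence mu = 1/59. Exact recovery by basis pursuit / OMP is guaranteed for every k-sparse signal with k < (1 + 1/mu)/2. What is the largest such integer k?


1/mu = 59.
1 + 1/mu = 60.
(1 + 1/mu)/2 = 30 is an integer and the inequality is strict, so k_max = 30 - 1 = 29.

29


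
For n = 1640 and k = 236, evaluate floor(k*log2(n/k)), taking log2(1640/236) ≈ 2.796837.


log2(n/k) = log2(1640/236) ≈ 2.796837.
k*log2(n/k) ≈ 236*2.796837 = 660.053532.
floor(660.053532) = 660.

660


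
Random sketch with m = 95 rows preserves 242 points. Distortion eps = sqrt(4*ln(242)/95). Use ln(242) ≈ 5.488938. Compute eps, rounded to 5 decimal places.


ln(242) ≈ 5.488938.
4*ln(N)/m ≈ 4*5.488938/95 ≈ 0.23111318.
eps = sqrt(0.23111318) ≈ 0.4807423 ≈ 0.48074.

0.48074


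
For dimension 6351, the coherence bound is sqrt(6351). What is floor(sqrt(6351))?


79^2 = 6241 <= 6351 < 6400 = 80^2, so 79 <= sqrt(6351) < 80.
floor(sqrt(6351)) = 79.

79


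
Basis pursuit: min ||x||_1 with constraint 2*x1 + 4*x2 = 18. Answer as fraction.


Axis intercepts:
  x1 = 9, x2 = 0: L1 = 9
  x1 = 0, x2 = 9/2: L1 = 9/2
x* = (0, 9/2)
||x*||_1 = 9/2.

9/2


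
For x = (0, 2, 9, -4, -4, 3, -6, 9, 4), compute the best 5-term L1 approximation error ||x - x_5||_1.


Sorted |x_i| descending: [9, 9, 6, 4, 4, 4, 3, 2, 0]
Keep top 5: [9, 9, 6, 4, 4]
Tail entries: [4, 3, 2, 0]
L1 error = sum of tail = 9.

9


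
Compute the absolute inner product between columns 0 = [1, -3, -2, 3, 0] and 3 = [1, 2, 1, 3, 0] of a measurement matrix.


Inner product: 1*1 + -3*2 + -2*1 + 3*3 + 0*0
Products: [1, -6, -2, 9, 0]
Sum = 2.
|dot| = 2.

2


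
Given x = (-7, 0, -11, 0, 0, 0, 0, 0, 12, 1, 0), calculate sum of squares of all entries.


Non-zero entries: [(0, -7), (2, -11), (8, 12), (9, 1)]
Squares: [49, 121, 144, 1]
||x||_2^2 = sum = 315.

315


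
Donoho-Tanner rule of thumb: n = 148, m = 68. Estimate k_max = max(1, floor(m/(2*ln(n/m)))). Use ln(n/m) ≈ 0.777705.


n/m = 148/68 = 37/17.
ln(n/m) ≈ 0.777705.
2*ln(n/m) ≈ 1.55541.
m/(2*ln(n/m)) ≈ 68/1.55541 ≈ 43.7184.
floor = 43.
k_max = max(1, 43) = 43.

43


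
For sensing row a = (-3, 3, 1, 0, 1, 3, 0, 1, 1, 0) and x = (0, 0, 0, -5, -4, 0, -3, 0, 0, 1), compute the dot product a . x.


Non-zero terms: ['0*-5', '1*-4', '0*-3', '0*1']
Products: [0, -4, 0, 0]
y = sum = -4.

-4


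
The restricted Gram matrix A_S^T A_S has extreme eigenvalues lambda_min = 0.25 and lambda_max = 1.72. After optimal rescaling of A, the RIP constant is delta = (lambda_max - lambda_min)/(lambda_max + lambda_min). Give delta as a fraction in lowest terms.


lambda_max - lambda_min = 1.72 - 0.25 = 1.47.
lambda_max + lambda_min = 1.72 + 0.25 = 1.97.
delta = 1.47/1.97 = 147/197.

147/197


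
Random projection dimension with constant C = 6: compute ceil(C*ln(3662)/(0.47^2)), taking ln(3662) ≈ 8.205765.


ln(3662) ≈ 8.205765.
eps^2 = 0.47^2 = 0.2209.
C*ln(N)/eps^2 ≈ 6*8.205765/0.2209 ≈ 222.8818.
m = ceil(222.8818) = 223.

223


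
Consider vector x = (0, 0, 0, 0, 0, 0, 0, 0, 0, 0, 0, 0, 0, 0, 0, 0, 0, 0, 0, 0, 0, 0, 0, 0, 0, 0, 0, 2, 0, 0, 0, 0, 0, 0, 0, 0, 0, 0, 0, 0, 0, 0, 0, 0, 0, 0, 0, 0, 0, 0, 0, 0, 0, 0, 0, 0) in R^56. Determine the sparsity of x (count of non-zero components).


Non-zero positions: [27].
Sparsity = 1.

1


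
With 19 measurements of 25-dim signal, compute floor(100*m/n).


100*m/n = 100*19/25 ≈ 76.0.
floor = 76.

76


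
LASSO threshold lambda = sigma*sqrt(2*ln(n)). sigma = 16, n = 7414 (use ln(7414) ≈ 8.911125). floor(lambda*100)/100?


ln(7414) ≈ 8.911125.
2*ln(n) ≈ 17.82225.
sqrt(2*ln(n)) ≈ sqrt(17.82225) ≈ 4.221641.
lambda ≈ 16*4.221641 = 67.546256.
floor(lambda*100)/100 = 67.54.

67.54


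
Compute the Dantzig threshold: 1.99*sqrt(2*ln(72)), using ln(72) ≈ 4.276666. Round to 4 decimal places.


ln(72) ≈ 4.276666.
2*ln(n) ≈ 8.553332.
sqrt(2*ln(n)) ≈ sqrt(8.553332) ≈ 2.924608.
threshold ≈ 1.99*2.924608 = 5.81996992 ≈ 5.8200.

5.8200
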